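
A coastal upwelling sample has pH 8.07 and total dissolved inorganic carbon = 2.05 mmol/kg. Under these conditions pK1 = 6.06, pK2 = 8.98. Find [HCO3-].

α₁ = 1 / (1 + [H⁺]/K1 + K2/[H⁺]) = 1 / (1 + 10^-2.01 + 10^-0.91)
   = 1 / (1 + 0.0097724 + 0.12303) = 1/1.1328 = 0.8828
[HCO3⁻] = α₁ × DIC = 0.8828 × 2.05 = 1.81 mmol/kg

[HCO3⁻] = 1.81 mmol/kg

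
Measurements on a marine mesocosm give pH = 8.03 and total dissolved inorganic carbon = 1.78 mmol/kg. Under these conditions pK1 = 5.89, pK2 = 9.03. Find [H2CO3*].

α₀ = 1 / (1 + K1/[H⁺] + K1K2/[H⁺]²) = 1 / (1 + 10^+2.14 + 10^+1.14)
   = 1 / (1 + 138.04 + 13.804) = 1/152.84 = 0.006543
[CO2*] = α₀ × DIC = 0.006543 × 1.78 = 0.0116 mmol/kg = 11.6 μmol/kg

[CO2*] = 11.6 μmol/kg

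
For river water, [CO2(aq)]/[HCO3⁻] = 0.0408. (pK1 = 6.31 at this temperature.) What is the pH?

pH = 7.70

From K1 = [H⁺][HCO3⁻]/[CO2(aq)]:  pH = pK1 − log₁₀([CO2(aq)]/[HCO3⁻])
log₁₀(0.0408) = -1.389
pH = 6.31 − (-1.389) = 7.70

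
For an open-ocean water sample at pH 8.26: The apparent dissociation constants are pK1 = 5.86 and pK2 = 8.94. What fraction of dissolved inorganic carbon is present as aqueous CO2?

α₀ = 0.00328

α₀ = 1 / (1 + K1/[H⁺] + K1K2/[H⁺]²) = 1 / (1 + 10^+2.40 + 10^+1.72)
   = 1 / (1 + 251.19 + 52.481) = 1/304.67 = 0.003282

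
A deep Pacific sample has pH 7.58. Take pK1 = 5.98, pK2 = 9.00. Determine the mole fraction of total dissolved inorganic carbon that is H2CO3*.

α₀ = 0.0236

α₀ = 1 / (1 + K1/[H⁺] + K1K2/[H⁺]²) = 1 / (1 + 10^+1.60 + 10^+0.18)
   = 1 / (1 + 39.811 + 1.5136) = 1/42.324 = 0.02363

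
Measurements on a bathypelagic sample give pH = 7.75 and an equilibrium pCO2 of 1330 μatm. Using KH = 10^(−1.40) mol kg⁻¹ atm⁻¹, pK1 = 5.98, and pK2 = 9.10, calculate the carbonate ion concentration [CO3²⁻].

[CO3²⁻] = 0.139 mmol/kg

[CO2*] = KH · pCO2 = 10^(−1.40) × 1330×10^-6 = 5.295×10^-5 mol/kg
α₀ = 1/(1 + K1/[H⁺] + K1K2/[H⁺]²) = 1/(1 + 10^+1.77 + 10^+0.42) = 0.01600
DIC = [CO2*]/α₀ = 5.295×10^-5 / 0.01600 = 3.310 mmol/kg
[CO3²⁻] = α₂·DIC; α₂ = 0.04207, so [CO3²⁻] = 0.04207 × 3.310 = 0.139 mmol/kg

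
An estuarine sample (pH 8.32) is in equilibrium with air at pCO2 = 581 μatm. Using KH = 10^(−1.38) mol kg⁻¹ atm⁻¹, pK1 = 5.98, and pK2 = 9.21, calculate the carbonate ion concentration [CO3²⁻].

[CO2*] = KH · pCO2 = 10^(−1.38) × 581×10^-6 = 2.422×10^-5 mol/kg
α₀ = 1/(1 + K1/[H⁺] + K1K2/[H⁺]²) = 1/(1 + 10^+2.34 + 10^+1.45) = 0.004033
DIC = [CO2*]/α₀ = 2.422×10^-5 / 0.004033 = 6.006 mmol/kg
[CO3²⁻] = α₂·DIC; α₂ = 0.1137, so [CO3²⁻] = 0.1137 × 6.006 = 0.683 mmol/kg

[CO3²⁻] = 0.683 mmol/kg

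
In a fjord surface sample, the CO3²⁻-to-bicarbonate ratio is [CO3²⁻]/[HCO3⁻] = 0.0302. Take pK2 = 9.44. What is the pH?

From K2 = [H⁺][CO3²⁻]/[HCO3⁻]:  pH = pK2 + log₁₀([CO3²⁻]/[HCO3⁻])
log₁₀(0.0302) = -1.520
pH = 9.44 + (-1.520) = 7.92

pH = 7.92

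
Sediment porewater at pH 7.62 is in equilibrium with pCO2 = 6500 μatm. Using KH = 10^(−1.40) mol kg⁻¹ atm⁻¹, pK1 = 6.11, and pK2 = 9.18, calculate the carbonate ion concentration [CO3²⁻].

[CO2*] = KH · pCO2 = 10^(−1.40) × 6500×10^-6 = 2.588×10^-4 mol/kg
α₀ = 1/(1 + K1/[H⁺] + K1K2/[H⁺]²) = 1/(1 + 10^+1.51 + 10^-0.05) = 0.02920
DIC = [CO2*]/α₀ = 2.588×10^-4 / 0.02920 = 8.863 mmol/kg
[CO3²⁻] = α₂·DIC; α₂ = 0.02602, so [CO3²⁻] = 0.02602 × 8.863 = 0.231 mmol/kg

[CO3²⁻] = 0.231 mmol/kg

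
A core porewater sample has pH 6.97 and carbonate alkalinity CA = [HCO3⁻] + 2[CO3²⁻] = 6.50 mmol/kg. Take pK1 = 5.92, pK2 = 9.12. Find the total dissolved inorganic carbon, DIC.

DIC = 7.03 mmol/kg

CA = [HCO3⁻] + 2[CO3²⁻] = (α₁ + 2α₂)·DIC
At pH 6.97: [H⁺]/K1 = 10^-1.05 = 0.089125, K2/[H⁺] = 10^-2.15 = 0.0070795
α₁ = 1/(1 + 0.089125 + 0.0070795) = 1/1.0962 = 0.9122; α₂ = α₁·K2/[H⁺] = 0.006458
α₁ + 2α₂ = 0.9252
DIC = CA / (α₁ + 2α₂) = 6.50 / 0.9252 = 7.03 mmol/kg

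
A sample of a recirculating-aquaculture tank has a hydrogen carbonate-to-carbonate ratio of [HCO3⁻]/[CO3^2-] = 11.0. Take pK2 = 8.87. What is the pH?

From K2 = [H⁺][CO3^2-]/[HCO3⁻]:  pH = pK2 − log₁₀([HCO3⁻]/[CO3^2-])
log₁₀(11.0) = +1.041
pH = 8.87 − (+1.041) = 7.83

pH = 7.83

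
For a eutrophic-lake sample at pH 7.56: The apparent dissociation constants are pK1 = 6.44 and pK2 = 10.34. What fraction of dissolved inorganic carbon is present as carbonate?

α₂ = 1 / (1 + [H⁺]/K2 + [H⁺]²/(K1K2)) = 1 / (1 + 10^+2.78 + 10^+1.66)
   = 1 / (1 + 602.56 + 45.709) = 1/649.27 = 0.001540

α₂ = 0.00154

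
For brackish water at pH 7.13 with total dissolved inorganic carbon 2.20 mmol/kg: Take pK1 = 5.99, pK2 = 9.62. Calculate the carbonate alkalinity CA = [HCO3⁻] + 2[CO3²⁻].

CA = [HCO3⁻] + 2[CO3²⁻] = (α₁ + 2α₂)·DIC
At pH 7.13: [H⁺]/K1 = 10^-1.14 = 0.072444, K2/[H⁺] = 10^-2.49 = 0.0032359
α₁ = 1/(1 + 0.072444 + 0.0032359) = 1/1.0757 = 0.9296; α₂ = α₁·K2/[H⁺] = 0.003008
α₁ + 2α₂ = 0.9357
CA = 0.9357 × 2.20 = 2.06 mmol/kg

CA = 2.06 mmol/kg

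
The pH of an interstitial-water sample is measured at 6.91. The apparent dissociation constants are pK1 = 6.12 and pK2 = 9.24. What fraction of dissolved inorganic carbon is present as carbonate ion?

α₂ = 0.00401

α₂ = 1 / (1 + [H⁺]/K2 + [H⁺]²/(K1K2)) = 1 / (1 + 10^+2.33 + 10^+1.54)
   = 1 / (1 + 213.80 + 34.674) = 1/249.47 = 0.004008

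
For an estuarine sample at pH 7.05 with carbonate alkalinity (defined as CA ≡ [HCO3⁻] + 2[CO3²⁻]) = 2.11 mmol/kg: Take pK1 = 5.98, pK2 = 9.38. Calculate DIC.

CA = [HCO3⁻] + 2[CO3²⁻] = (α₁ + 2α₂)·DIC
At pH 7.05: [H⁺]/K1 = 10^-1.07 = 0.085114, K2/[H⁺] = 10^-2.33 = 0.0046774
α₁ = 1/(1 + 0.085114 + 0.0046774) = 1/1.0898 = 0.9176; α₂ = α₁·K2/[H⁺] = 0.004292
α₁ + 2α₂ = 0.9262
DIC = CA / (α₁ + 2α₂) = 2.11 / 0.9262 = 2.28 mmol/kg

DIC = 2.28 mmol/kg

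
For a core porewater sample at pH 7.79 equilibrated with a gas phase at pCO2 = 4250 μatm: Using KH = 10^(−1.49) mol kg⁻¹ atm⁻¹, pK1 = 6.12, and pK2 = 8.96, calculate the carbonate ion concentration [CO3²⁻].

[CO2*] = KH · pCO2 = 10^(−1.49) × 4250×10^-6 = 1.375×10^-4 mol/kg
α₀ = 1/(1 + K1/[H⁺] + K1K2/[H⁺]²) = 1/(1 + 10^+1.67 + 10^+0.50) = 0.01963
DIC = [CO2*]/α₀ = 1.375×10^-4 / 0.01963 = 7.005 mmol/kg
[CO3²⁻] = α₂·DIC; α₂ = 0.06208, so [CO3²⁻] = 0.06208 × 7.005 = 0.435 mmol/kg

[CO3²⁻] = 0.435 mmol/kg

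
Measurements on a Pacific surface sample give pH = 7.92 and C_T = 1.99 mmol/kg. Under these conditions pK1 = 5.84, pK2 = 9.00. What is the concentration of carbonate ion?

[CO3²⁻] = 0.152 mmol/kg

α₂ = 1 / (1 + [H⁺]/K2 + [H⁺]²/(K1K2)) = 1 / (1 + 10^+1.08 + 10^-1.00)
   = 1 / (1 + 12.023 + 0.10000) = 1/13.123 = 0.07620
[CO3²⁻] = α₂ × DIC = 0.07620 × 1.99 = 0.152 mmol/kg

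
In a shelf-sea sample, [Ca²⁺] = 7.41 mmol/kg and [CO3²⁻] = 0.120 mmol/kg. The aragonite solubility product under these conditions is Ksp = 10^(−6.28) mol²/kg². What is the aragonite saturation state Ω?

Ksp = 10^(−6.28) = 5.248×10^-7
Ω = [Ca²⁺][CO3²⁻]/Ksp = (7.41×10^-3)(0.120×10^-3) / 5.248×10^-7 = 1.69

Ω = 1.69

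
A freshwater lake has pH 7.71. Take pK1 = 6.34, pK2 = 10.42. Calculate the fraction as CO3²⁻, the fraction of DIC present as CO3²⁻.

α₂ = 1 / (1 + [H⁺]/K2 + [H⁺]²/(K1K2)) = 1 / (1 + 10^+2.71 + 10^+1.34)
   = 1 / (1 + 512.86 + 21.878) = 1/535.74 = 0.001867

α₂ = 0.00187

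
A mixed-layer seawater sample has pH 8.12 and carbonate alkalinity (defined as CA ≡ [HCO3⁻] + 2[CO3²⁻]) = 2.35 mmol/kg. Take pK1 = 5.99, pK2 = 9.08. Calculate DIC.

CA = [HCO3⁻] + 2[CO3²⁻] = (α₁ + 2α₂)·DIC
At pH 8.12: [H⁺]/K1 = 10^-2.13 = 0.0074131, K2/[H⁺] = 10^-0.96 = 0.10965
α₁ = 1/(1 + 0.0074131 + 0.10965) = 1/1.1171 = 0.8952; α₂ = α₁·K2/[H⁺] = 0.09816
α₁ + 2α₂ = 1.0915
DIC = CA / (α₁ + 2α₂) = 2.35 / 1.0915 = 2.15 mmol/kg

DIC = 2.15 mmol/kg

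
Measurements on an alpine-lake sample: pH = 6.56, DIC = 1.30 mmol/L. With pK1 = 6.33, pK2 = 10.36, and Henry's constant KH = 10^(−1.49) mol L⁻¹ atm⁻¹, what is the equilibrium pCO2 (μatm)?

pCO2 = 1.49×10^4 μatm

α₀ = 1 / (1 + K1/[H⁺] + K1K2/[H⁺]²) = 1 / (1 + 10^+0.23 + 10^-3.57)
   = 1 / (1 + 1.6982 + 0.00026915) = 1/2.6985 = 0.3706
[CO2*] = α₀ × DIC = 0.3706 × 1.30 = 0.4817 mmol/L
pCO2 = [CO2*]/KH = 4.817×10^-4 / 3.236×10^-2 = 1.49×10^4 μatm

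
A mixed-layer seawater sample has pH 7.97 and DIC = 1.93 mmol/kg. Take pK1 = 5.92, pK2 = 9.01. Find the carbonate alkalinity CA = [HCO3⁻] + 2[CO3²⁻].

CA = [HCO3⁻] + 2[CO3²⁻] = (α₁ + 2α₂)·DIC
At pH 7.97: [H⁺]/K1 = 10^-2.05 = 0.0089125, K2/[H⁺] = 10^-1.04 = 0.091201
α₁ = 1/(1 + 0.0089125 + 0.091201) = 1/1.1001 = 0.9090; α₂ = α₁·K2/[H⁺] = 0.08290
α₁ + 2α₂ = 1.0748
CA = 1.0748 × 1.93 = 2.07 mmol/kg

CA = 2.07 mmol/kg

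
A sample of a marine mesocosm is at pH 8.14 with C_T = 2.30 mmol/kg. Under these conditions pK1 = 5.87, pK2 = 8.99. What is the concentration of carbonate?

[CO3²⁻] = 0.283 mmol/kg

α₂ = 1 / (1 + [H⁺]/K2 + [H⁺]²/(K1K2)) = 1 / (1 + 10^+0.85 + 10^-1.42)
   = 1 / (1 + 7.0795 + 0.038019) = 1/8.1175 = 0.1232
[CO3²⁻] = α₂ × DIC = 0.1232 × 2.30 = 0.283 mmol/kg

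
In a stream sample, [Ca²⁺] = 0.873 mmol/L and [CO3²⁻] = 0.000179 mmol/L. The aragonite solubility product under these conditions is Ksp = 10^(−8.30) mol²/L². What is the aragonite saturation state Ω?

Ω = 0.0312

Ksp = 10^(−8.30) = 5.012×10^-9
Ω = [Ca²⁺][CO3²⁻]/Ksp = (0.873×10^-3)(0.000179×10^-3) / 5.012×10^-9 = 0.0312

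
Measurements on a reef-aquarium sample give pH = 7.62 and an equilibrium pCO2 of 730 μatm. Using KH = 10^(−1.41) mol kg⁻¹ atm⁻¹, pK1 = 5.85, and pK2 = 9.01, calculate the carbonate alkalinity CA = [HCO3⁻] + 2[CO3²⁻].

CA = 1.81 mmol/kg

[CO2*] = KH · pCO2 = 10^(−1.41) × 730×10^-6 = 2.840×10^-5 mol/kg
α₀ = 1/(1 + K1/[H⁺] + K1K2/[H⁺]²) = 1/(1 + 10^+1.77 + 10^+0.38) = 0.01606
DIC = [CO2*]/α₀ = 2.840×10^-5 / 0.01606 = 1.769 mmol/kg
CA = (α₁ + 2α₂)·DIC = (0.9454 + 2×0.03851) × 1.769 = 1.81 mmol/kg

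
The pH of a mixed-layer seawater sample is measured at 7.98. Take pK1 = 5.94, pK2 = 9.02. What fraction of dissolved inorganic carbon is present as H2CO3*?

α₀ = 0.00829

α₀ = 1 / (1 + K1/[H⁺] + K1K2/[H⁺]²) = 1 / (1 + 10^+2.04 + 10^+1.00)
   = 1 / (1 + 109.65 + 10.000) = 1/120.65 = 0.008289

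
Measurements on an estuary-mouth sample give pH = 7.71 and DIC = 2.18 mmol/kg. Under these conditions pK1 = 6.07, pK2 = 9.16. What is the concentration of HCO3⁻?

α₁ = 1 / (1 + [H⁺]/K1 + K2/[H⁺]) = 1 / (1 + 10^-1.64 + 10^-1.45)
   = 1 / (1 + 0.022909 + 0.035481) = 1/1.0584 = 0.9448
[HCO3⁻] = α₁ × DIC = 0.9448 × 2.18 = 2.06 mmol/kg

[HCO3⁻] = 2.06 mmol/kg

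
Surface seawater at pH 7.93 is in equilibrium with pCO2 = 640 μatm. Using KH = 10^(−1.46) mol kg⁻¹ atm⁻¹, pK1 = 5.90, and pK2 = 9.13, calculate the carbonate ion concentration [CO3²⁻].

[CO3²⁻] = 0.150 mmol/kg

[CO2*] = KH · pCO2 = 10^(−1.46) × 640×10^-6 = 2.219×10^-5 mol/kg
α₀ = 1/(1 + K1/[H⁺] + K1K2/[H⁺]²) = 1/(1 + 10^+2.03 + 10^+0.83) = 0.008702
DIC = [CO2*]/α₀ = 2.219×10^-5 / 0.008702 = 2.550 mmol/kg
[CO3²⁻] = α₂·DIC; α₂ = 0.05883, so [CO3²⁻] = 0.05883 × 2.550 = 0.150 mmol/kg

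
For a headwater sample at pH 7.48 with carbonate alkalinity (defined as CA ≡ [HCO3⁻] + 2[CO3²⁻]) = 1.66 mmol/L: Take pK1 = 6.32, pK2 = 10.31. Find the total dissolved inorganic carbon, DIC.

DIC = 1.77 mmol/L

CA = [HCO3⁻] + 2[CO3²⁻] = (α₁ + 2α₂)·DIC
At pH 7.48: [H⁺]/K1 = 10^-1.16 = 0.069183, K2/[H⁺] = 10^-2.83 = 0.0014791
α₁ = 1/(1 + 0.069183 + 0.0014791) = 1/1.0707 = 0.9340; α₂ = α₁·K2/[H⁺] = 0.001381
α₁ + 2α₂ = 0.9368
DIC = CA / (α₁ + 2α₂) = 1.66 / 0.9368 = 1.77 mmol/L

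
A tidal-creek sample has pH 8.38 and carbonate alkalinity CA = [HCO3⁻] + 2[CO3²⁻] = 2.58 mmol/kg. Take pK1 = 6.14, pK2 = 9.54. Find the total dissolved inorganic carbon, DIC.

DIC = 2.44 mmol/kg

CA = [HCO3⁻] + 2[CO3²⁻] = (α₁ + 2α₂)·DIC
At pH 8.38: [H⁺]/K1 = 10^-2.24 = 0.0057544, K2/[H⁺] = 10^-1.16 = 0.069183
α₁ = 1/(1 + 0.0057544 + 0.069183) = 1/1.0749 = 0.9303; α₂ = α₁·K2/[H⁺] = 0.06436
α₁ + 2α₂ = 1.0590
DIC = CA / (α₁ + 2α₂) = 2.58 / 1.0590 = 2.44 mmol/kg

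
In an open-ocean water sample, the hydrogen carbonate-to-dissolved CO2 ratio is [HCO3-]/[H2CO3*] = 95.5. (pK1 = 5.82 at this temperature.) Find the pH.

From K1 = [H⁺][HCO3-]/[H2CO3*]:  pH = pK1 + log₁₀([HCO3-]/[H2CO3*])
log₁₀(95.5) = +1.980
pH = 5.82 + (+1.980) = 7.80

pH = 7.80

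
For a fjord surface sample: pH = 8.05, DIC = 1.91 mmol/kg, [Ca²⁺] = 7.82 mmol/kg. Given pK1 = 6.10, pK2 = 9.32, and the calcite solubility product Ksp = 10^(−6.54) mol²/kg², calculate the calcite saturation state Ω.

Ω = 2.61

α₂ = 1 / (1 + [H⁺]/K2 + [H⁺]²/(K1K2)) = 1 / (1 + 10^+1.27 + 10^-0.68)
   = 1 / (1 + 18.621 + 0.20893) = 1/19.830 = 0.05043
[CO3²⁻] = α₂ × DIC = 0.05043 × 1.91 = 0.09632 mmol/kg
Ksp = 10^(−6.54) = 2.884×10^-7
Ω = [Ca²⁺][CO3²⁻]/Ksp = (7.82×10^-3)(9.632×10^-5) / 2.884×10^-7 = 2.61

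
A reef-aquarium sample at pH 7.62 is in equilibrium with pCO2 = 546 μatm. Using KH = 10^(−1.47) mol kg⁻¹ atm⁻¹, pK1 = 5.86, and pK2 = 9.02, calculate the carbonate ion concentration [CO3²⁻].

[CO3²⁻] = 0.0424 mmol/kg

[CO2*] = KH · pCO2 = 10^(−1.47) × 546×10^-6 = 1.850×10^-5 mol/kg
α₀ = 1/(1 + K1/[H⁺] + K1K2/[H⁺]²) = 1/(1 + 10^+1.76 + 10^+0.36) = 0.01644
DIC = [CO2*]/α₀ = 1.850×10^-5 / 0.01644 = 1.125 mmol/kg
[CO3²⁻] = α₂·DIC; α₂ = 0.03766, so [CO3²⁻] = 0.03766 × 1.125 = 0.0424 mmol/kg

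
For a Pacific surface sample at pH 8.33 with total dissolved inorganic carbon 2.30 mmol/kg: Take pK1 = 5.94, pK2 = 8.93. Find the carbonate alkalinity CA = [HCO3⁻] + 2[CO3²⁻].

CA = [HCO3⁻] + 2[CO3²⁻] = (α₁ + 2α₂)·DIC
At pH 8.33: [H⁺]/K1 = 10^-2.39 = 0.0040738, K2/[H⁺] = 10^-0.60 = 0.25119
α₁ = 1/(1 + 0.0040738 + 0.25119) = 1/1.2553 = 0.7966; α₂ = α₁·K2/[H⁺] = 0.2001
α₁ + 2α₂ = 1.1969
CA = 1.1969 × 2.30 = 2.75 mmol/kg

CA = 2.75 mmol/kg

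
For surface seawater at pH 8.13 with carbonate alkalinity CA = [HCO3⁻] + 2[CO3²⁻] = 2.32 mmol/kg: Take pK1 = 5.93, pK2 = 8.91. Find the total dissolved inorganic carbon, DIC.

DIC = 2.04 mmol/kg

CA = [HCO3⁻] + 2[CO3²⁻] = (α₁ + 2α₂)·DIC
At pH 8.13: [H⁺]/K1 = 10^-2.20 = 0.0063096, K2/[H⁺] = 10^-0.78 = 0.16596
α₁ = 1/(1 + 0.0063096 + 0.16596) = 1/1.1723 = 0.8530; α₂ = α₁·K2/[H⁺] = 0.1416
α₁ + 2α₂ = 1.1362
DIC = CA / (α₁ + 2α₂) = 2.32 / 1.1362 = 2.04 mmol/kg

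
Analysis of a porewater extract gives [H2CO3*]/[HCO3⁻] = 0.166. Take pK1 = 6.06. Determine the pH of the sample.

pH = 6.84

From K1 = [H⁺][HCO3⁻]/[H2CO3*]:  pH = pK1 − log₁₀([H2CO3*]/[HCO3⁻])
log₁₀(0.166) = -0.780
pH = 6.06 − (-0.780) = 6.84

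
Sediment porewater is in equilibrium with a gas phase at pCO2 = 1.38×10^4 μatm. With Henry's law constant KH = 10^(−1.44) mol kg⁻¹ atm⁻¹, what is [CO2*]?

KH = 10^(−1.44) = 3.631×10^-2 mol kg⁻¹ atm⁻¹
[CO2*] = KH · pCO2 = 3.631×10^-2 × 1.38×10^4×10^-6 atm = 5.01×10^-4 mol/kg

[CO2*] = 501 μmol/kg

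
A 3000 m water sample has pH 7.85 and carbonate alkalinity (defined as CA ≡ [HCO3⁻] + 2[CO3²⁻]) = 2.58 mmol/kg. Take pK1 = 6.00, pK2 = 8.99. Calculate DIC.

DIC = 2.45 mmol/kg

CA = [HCO3⁻] + 2[CO3²⁻] = (α₁ + 2α₂)·DIC
At pH 7.85: [H⁺]/K1 = 10^-1.85 = 0.014125, K2/[H⁺] = 10^-1.14 = 0.072444
α₁ = 1/(1 + 0.014125 + 0.072444) = 1/1.0866 = 0.9203; α₂ = α₁·K2/[H⁺] = 0.06667
α₁ + 2α₂ = 1.0537
DIC = CA / (α₁ + 2α₂) = 2.58 / 1.0537 = 2.45 mmol/kg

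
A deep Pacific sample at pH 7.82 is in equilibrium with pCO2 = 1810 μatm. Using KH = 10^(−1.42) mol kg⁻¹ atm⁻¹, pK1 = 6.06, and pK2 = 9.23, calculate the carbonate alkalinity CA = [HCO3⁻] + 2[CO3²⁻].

CA = 4.27 mmol/kg

[CO2*] = KH · pCO2 = 10^(−1.42) × 1810×10^-6 = 6.881×10^-5 mol/kg
α₀ = 1/(1 + K1/[H⁺] + K1K2/[H⁺]²) = 1/(1 + 10^+1.76 + 10^+0.35) = 0.01645
DIC = [CO2*]/α₀ = 6.881×10^-5 / 0.01645 = 4.183 mmol/kg
CA = (α₁ + 2α₂)·DIC = (0.9467 + 2×0.03683) × 4.183 = 4.27 mmol/kg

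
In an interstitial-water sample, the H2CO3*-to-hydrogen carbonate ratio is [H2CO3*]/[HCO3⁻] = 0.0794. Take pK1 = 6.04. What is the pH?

From K1 = [H⁺][HCO3⁻]/[H2CO3*]:  pH = pK1 − log₁₀([H2CO3*]/[HCO3⁻])
log₁₀(0.0794) = -1.100
pH = 6.04 − (-1.100) = 7.14

pH = 7.14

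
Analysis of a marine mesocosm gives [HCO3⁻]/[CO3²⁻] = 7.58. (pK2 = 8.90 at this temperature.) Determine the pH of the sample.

From K2 = [H⁺][CO3²⁻]/[HCO3⁻]:  pH = pK2 − log₁₀([HCO3⁻]/[CO3²⁻])
log₁₀(7.58) = +0.880
pH = 8.90 − (+0.880) = 8.02

pH = 8.02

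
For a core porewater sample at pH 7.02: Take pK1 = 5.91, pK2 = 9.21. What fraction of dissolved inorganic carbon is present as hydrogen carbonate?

α₁ = 1 / (1 + [H⁺]/K1 + K2/[H⁺]) = 1 / (1 + 10^-1.11 + 10^-2.19)
   = 1 / (1 + 0.077625 + 0.0064565) = 1/1.0841 = 0.9224

α₁ = 0.922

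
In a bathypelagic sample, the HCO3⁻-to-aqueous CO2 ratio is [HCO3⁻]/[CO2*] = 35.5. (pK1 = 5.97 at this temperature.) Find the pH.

pH = 7.52

From K1 = [H⁺][HCO3⁻]/[CO2*]:  pH = pK1 + log₁₀([HCO3⁻]/[CO2*])
log₁₀(35.5) = +1.550
pH = 5.97 + (+1.550) = 7.52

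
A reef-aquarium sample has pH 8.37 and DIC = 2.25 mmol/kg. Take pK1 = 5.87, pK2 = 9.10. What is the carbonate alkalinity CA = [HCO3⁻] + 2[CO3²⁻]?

CA = 2.60 mmol/kg

CA = [HCO3⁻] + 2[CO3²⁻] = (α₁ + 2α₂)·DIC
At pH 8.37: [H⁺]/K1 = 10^-2.50 = 0.0031623, K2/[H⁺] = 10^-0.73 = 0.18621
α₁ = 1/(1 + 0.0031623 + 0.18621) = 1/1.1894 = 0.8408; α₂ = α₁·K2/[H⁺] = 0.1566
α₁ + 2α₂ = 1.1539
CA = 1.1539 × 2.25 = 2.60 mmol/kg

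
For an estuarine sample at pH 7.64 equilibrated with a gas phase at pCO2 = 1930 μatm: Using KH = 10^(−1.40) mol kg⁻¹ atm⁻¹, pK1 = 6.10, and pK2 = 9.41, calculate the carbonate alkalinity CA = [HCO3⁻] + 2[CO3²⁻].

[CO2*] = KH · pCO2 = 10^(−1.40) × 1930×10^-6 = 7.683×10^-5 mol/kg
α₀ = 1/(1 + K1/[H⁺] + K1K2/[H⁺]²) = 1/(1 + 10^+1.54 + 10^-0.23) = 0.02758
DIC = [CO2*]/α₀ = 7.683×10^-5 / 0.02758 = 2.786 mmol/kg
CA = (α₁ + 2α₂)·DIC = (0.9562 + 2×0.01624) × 2.786 = 2.75 mmol/kg

CA = 2.75 mmol/kg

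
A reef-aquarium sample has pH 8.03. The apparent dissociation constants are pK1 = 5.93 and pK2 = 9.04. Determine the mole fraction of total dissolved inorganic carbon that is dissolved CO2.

α₀ = 0.00718

α₀ = 1 / (1 + K1/[H⁺] + K1K2/[H⁺]²) = 1 / (1 + 10^+2.10 + 10^+1.09)
   = 1 / (1 + 125.89 + 12.303) = 1/139.20 = 0.007184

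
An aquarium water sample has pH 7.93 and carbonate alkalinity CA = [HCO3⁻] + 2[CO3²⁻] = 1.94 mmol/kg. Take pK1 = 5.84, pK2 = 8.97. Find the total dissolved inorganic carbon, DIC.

DIC = 1.80 mmol/kg

CA = [HCO3⁻] + 2[CO3²⁻] = (α₁ + 2α₂)·DIC
At pH 7.93: [H⁺]/K1 = 10^-2.09 = 0.0081283, K2/[H⁺] = 10^-1.04 = 0.091201
α₁ = 1/(1 + 0.0081283 + 0.091201) = 1/1.0993 = 0.9096; α₂ = α₁·K2/[H⁺] = 0.08296
α₁ + 2α₂ = 1.0756
DIC = CA / (α₁ + 2α₂) = 1.94 / 1.0756 = 1.80 mmol/kg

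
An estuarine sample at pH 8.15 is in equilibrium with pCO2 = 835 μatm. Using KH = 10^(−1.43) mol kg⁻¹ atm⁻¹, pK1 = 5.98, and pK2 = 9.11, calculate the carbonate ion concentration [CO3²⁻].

[CO3²⁻] = 0.503 mmol/kg

[CO2*] = KH · pCO2 = 10^(−1.43) × 835×10^-6 = 3.102×10^-5 mol/kg
α₀ = 1/(1 + K1/[H⁺] + K1K2/[H⁺]²) = 1/(1 + 10^+2.17 + 10^+1.21) = 0.006056
DIC = [CO2*]/α₀ = 3.102×10^-5 / 0.006056 = 5.123 mmol/kg
[CO3²⁻] = α₂·DIC; α₂ = 0.09821, so [CO3²⁻] = 0.09821 × 5.123 = 0.503 mmol/kg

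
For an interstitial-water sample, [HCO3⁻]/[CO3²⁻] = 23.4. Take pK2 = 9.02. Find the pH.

From K2 = [H⁺][CO3²⁻]/[HCO3⁻]:  pH = pK2 − log₁₀([HCO3⁻]/[CO3²⁻])
log₁₀(23.4) = +1.369
pH = 9.02 − (+1.369) = 7.65

pH = 7.65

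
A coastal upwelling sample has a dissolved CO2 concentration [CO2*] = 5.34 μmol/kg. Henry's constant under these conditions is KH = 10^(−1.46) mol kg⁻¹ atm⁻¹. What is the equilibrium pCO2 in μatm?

pCO2 = 154 μatm

KH = 10^(−1.46) = 3.467×10^-2 mol kg⁻¹ atm⁻¹
pCO2 = [CO2*]/KH = 5.34×10^-6 / 3.467×10^-2 = 1.54×10^-4 atm = 154 μatm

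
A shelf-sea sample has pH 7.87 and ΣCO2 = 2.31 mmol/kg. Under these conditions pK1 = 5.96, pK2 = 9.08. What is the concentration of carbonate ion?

[CO3²⁻] = 0.133 mmol/kg

α₂ = 1 / (1 + [H⁺]/K2 + [H⁺]²/(K1K2)) = 1 / (1 + 10^+1.21 + 10^-0.70)
   = 1 / (1 + 16.218 + 0.19953) = 1/17.418 = 0.05741
[CO3²⁻] = α₂ × DIC = 0.05741 × 2.31 = 0.133 mmol/kg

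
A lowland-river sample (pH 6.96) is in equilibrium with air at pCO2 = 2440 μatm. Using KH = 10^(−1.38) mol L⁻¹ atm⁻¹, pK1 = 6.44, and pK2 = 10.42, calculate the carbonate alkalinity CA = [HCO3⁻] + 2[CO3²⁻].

[CO2*] = KH · pCO2 = 10^(−1.38) × 2440×10^-6 = 1.017×10^-4 mol/L
α₀ = 1/(1 + K1/[H⁺] + K1K2/[H⁺]²) = 1/(1 + 10^+0.52 + 10^-2.94) = 0.2319
DIC = [CO2*]/α₀ = 1.017×10^-4 / 0.2319 = 0.4386 mmol/L
CA = (α₁ + 2α₂)·DIC = (0.7678 + 2×0.0002662) × 0.4386 = 0.337 mmol/L

CA = 0.337 mmol/L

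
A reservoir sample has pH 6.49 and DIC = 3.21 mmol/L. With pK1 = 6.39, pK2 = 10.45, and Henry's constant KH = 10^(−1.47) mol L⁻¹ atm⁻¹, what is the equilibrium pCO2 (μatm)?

α₀ = 1 / (1 + K1/[H⁺] + K1K2/[H⁺]²) = 1 / (1 + 10^+0.10 + 10^-3.86)
   = 1 / (1 + 1.2589 + 0.00013804) = 1/2.2591 = 0.4427
[CO2*] = α₀ × DIC = 0.4427 × 3.21 = 1.421 mmol/L
pCO2 = [CO2*]/KH = 1.421×10^-3 / 3.388×10^-2 = 4.19×10^4 μatm

pCO2 = 4.19×10^4 μatm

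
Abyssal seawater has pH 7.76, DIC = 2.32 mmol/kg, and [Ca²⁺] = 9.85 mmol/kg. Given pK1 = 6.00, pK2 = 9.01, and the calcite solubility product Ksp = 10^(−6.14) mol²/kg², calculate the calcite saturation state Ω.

Ω = 1.65

α₂ = 1 / (1 + [H⁺]/K2 + [H⁺]²/(K1K2)) = 1 / (1 + 10^+1.25 + 10^-0.51)
   = 1 / (1 + 17.783 + 0.30903) = 1/19.092 = 0.05238
[CO3²⁻] = α₂ × DIC = 0.05238 × 2.32 = 0.1215 mmol/kg
Ksp = 10^(−6.14) = 7.244×10^-7
Ω = [Ca²⁺][CO3²⁻]/Ksp = (9.85×10^-3)(1.215×10^-4) / 7.244×10^-7 = 1.65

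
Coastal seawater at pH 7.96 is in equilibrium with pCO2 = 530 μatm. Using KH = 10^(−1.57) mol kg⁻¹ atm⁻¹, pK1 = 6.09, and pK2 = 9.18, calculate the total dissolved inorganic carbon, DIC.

[CO2*] = KH · pCO2 = 10^(−1.57) × 530×10^-6 = 1.427×10^-5 mol/kg
α₀ = 1/(1 + K1/[H⁺] + K1K2/[H⁺]²) = 1/(1 + 10^+1.87 + 10^+0.65) = 0.01256
DIC = [CO2*]/α₀ = 1.427×10^-5 / 0.01256 = 1.14 mmol/kg

DIC = 1.14 mmol/kg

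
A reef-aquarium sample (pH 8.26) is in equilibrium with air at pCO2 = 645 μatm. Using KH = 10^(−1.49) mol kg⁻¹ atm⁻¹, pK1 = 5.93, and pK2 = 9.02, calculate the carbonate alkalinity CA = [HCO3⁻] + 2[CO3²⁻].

CA = 6.01 mmol/kg

[CO2*] = KH · pCO2 = 10^(−1.49) × 645×10^-6 = 2.087×10^-5 mol/kg
α₀ = 1/(1 + K1/[H⁺] + K1K2/[H⁺]²) = 1/(1 + 10^+2.33 + 10^+1.57) = 0.003969
DIC = [CO2*]/α₀ = 2.087×10^-5 / 0.003969 = 5.259 mmol/kg
CA = (α₁ + 2α₂)·DIC = (0.8486 + 2×0.1475) × 5.259 = 6.01 mmol/kg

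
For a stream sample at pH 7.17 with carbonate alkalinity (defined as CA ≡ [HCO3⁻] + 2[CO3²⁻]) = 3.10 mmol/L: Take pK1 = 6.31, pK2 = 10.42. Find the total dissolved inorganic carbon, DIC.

DIC = 3.53 mmol/L

CA = [HCO3⁻] + 2[CO3²⁻] = (α₁ + 2α₂)·DIC
At pH 7.17: [H⁺]/K1 = 10^-0.86 = 0.13804, K2/[H⁺] = 10^-3.25 = 0.00056234
α₁ = 1/(1 + 0.13804 + 0.00056234) = 1/1.1386 = 0.8783; α₂ = α₁·K2/[H⁺] = 0.0004939
α₁ + 2α₂ = 0.8793
DIC = CA / (α₁ + 2α₂) = 3.10 / 0.8793 = 3.53 mmol/L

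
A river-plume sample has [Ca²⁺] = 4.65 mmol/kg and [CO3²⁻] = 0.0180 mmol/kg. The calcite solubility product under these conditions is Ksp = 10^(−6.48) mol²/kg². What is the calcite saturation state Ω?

Ksp = 10^(−6.48) = 3.311×10^-7
Ω = [Ca²⁺][CO3²⁻]/Ksp = (4.65×10^-3)(0.0180×10^-3) / 3.311×10^-7 = 0.253

Ω = 0.253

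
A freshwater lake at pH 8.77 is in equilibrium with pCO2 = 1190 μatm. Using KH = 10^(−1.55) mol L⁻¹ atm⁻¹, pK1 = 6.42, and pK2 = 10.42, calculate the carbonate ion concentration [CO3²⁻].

[CO2*] = KH · pCO2 = 10^(−1.55) × 1190×10^-6 = 3.354×10^-5 mol/L
α₀ = 1/(1 + K1/[H⁺] + K1K2/[H⁺]²) = 1/(1 + 10^+2.35 + 10^+0.70) = 0.004350
DIC = [CO2*]/α₀ = 3.354×10^-5 / 0.004350 = 7.710 mmol/L
[CO3²⁻] = α₂·DIC; α₂ = 0.02180, so [CO3²⁻] = 0.02180 × 7.710 = 0.168 mmol/L

[CO3²⁻] = 0.168 mmol/L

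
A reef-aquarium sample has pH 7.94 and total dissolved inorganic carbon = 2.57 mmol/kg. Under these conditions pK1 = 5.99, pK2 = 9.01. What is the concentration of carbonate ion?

[CO3²⁻] = 0.200 mmol/kg

α₂ = 1 / (1 + [H⁺]/K2 + [H⁺]²/(K1K2)) = 1 / (1 + 10^+1.07 + 10^-0.88)
   = 1 / (1 + 11.749 + 0.13183) = 1/12.881 = 0.07763
[CO3²⁻] = α₂ × DIC = 0.07763 × 2.57 = 0.200 mmol/kg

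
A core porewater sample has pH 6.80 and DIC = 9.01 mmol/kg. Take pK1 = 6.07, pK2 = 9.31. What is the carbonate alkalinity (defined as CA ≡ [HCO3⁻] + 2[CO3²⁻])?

CA = [HCO3⁻] + 2[CO3²⁻] = (α₁ + 2α₂)·DIC
At pH 6.80: [H⁺]/K1 = 10^-0.73 = 0.18621, K2/[H⁺] = 10^-2.51 = 0.0030903
α₁ = 1/(1 + 0.18621 + 0.0030903) = 1/1.1893 = 0.8408; α₂ = α₁·K2/[H⁺] = 0.002598
α₁ + 2α₂ = 0.8460
CA = 0.8460 × 9.01 = 7.62 mmol/kg

CA = 7.62 mmol/kg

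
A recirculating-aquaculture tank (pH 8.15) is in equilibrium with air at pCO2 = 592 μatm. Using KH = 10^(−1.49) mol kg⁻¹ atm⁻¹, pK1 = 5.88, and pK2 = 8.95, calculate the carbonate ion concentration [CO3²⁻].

[CO3²⁻] = 0.565 mmol/kg

[CO2*] = KH · pCO2 = 10^(−1.49) × 592×10^-6 = 1.916×10^-5 mol/kg
α₀ = 1/(1 + K1/[H⁺] + K1K2/[H⁺]²) = 1/(1 + 10^+2.27 + 10^+1.47) = 0.004614
DIC = [CO2*]/α₀ = 1.916×10^-5 / 0.004614 = 4.152 mmol/kg
[CO3²⁻] = α₂·DIC; α₂ = 0.1362, so [CO3²⁻] = 0.1362 × 4.152 = 0.565 mmol/kg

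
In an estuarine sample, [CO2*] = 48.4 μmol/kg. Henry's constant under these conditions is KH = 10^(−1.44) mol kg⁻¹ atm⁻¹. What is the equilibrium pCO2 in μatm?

KH = 10^(−1.44) = 3.631×10^-2 mol kg⁻¹ atm⁻¹
pCO2 = [CO2*]/KH = 48.4×10^-6 / 3.631×10^-2 = 1.33×10^-3 atm = 1330 μatm

pCO2 = 1330 μatm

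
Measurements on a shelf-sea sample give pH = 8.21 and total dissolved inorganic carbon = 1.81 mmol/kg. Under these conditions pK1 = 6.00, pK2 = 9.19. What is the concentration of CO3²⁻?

[CO3²⁻] = 0.171 mmol/kg

α₂ = 1 / (1 + [H⁺]/K2 + [H⁺]²/(K1K2)) = 1 / (1 + 10^+0.98 + 10^-1.23)
   = 1 / (1 + 9.5499 + 0.058884) = 1/10.609 = 0.09426
[CO3²⁻] = α₂ × DIC = 0.09426 × 1.81 = 0.171 mmol/kg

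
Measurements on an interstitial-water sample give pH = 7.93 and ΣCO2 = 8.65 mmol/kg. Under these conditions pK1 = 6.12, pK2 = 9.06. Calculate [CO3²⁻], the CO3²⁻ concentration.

α₂ = 1 / (1 + [H⁺]/K2 + [H⁺]²/(K1K2)) = 1 / (1 + 10^+1.13 + 10^-0.68)
   = 1 / (1 + 13.490 + 0.20893) = 1/14.699 = 0.06803
[CO3²⁻] = α₂ × DIC = 0.06803 × 8.65 = 0.588 mmol/kg

[CO3²⁻] = 0.588 mmol/kg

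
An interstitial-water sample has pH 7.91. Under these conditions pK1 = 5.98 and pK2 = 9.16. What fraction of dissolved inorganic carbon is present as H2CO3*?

α₀ = 1 / (1 + K1/[H⁺] + K1K2/[H⁺]²) = 1 / (1 + 10^+1.93 + 10^+0.68)
   = 1 / (1 + 85.114 + 4.7863) = 1/90.900 = 0.01100

α₀ = 0.0110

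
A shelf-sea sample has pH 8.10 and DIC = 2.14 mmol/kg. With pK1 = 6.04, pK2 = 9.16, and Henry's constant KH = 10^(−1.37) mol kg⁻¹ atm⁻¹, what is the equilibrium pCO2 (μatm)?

α₀ = 1 / (1 + K1/[H⁺] + K1K2/[H⁺]²) = 1 / (1 + 10^+2.06 + 10^+1.00)
   = 1 / (1 + 114.82 + 10.000) = 1/125.82 = 0.007948
[CO2*] = α₀ × DIC = 0.007948 × 2.14 = 0.01701 mmol/kg = 17.01 μmol/kg
pCO2 = [CO2*]/KH = 1.701×10^-5 / 4.266×10^-2 = 399 μatm

pCO2 = 399 μatm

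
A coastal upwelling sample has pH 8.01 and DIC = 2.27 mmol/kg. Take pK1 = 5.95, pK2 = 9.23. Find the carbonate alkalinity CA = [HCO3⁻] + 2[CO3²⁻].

CA = [HCO3⁻] + 2[CO3²⁻] = (α₁ + 2α₂)·DIC
At pH 8.01: [H⁺]/K1 = 10^-2.06 = 0.0087096, K2/[H⁺] = 10^-1.22 = 0.060256
α₁ = 1/(1 + 0.0087096 + 0.060256) = 1/1.0690 = 0.9355; α₂ = α₁·K2/[H⁺] = 0.05637
α₁ + 2α₂ = 1.0482
CA = 1.0482 × 2.27 = 2.38 mmol/kg

CA = 2.38 mmol/kg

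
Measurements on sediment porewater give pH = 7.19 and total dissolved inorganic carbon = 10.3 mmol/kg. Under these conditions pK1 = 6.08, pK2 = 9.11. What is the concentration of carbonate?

[CO3²⁻] = 0.114 mmol/kg

α₂ = 1 / (1 + [H⁺]/K2 + [H⁺]²/(K1K2)) = 1 / (1 + 10^+1.92 + 10^+0.81)
   = 1 / (1 + 83.176 + 6.4565) = 1/90.633 = 0.01103
[CO3²⁻] = α₂ × DIC = 0.01103 × 10.3 = 0.114 mmol/kg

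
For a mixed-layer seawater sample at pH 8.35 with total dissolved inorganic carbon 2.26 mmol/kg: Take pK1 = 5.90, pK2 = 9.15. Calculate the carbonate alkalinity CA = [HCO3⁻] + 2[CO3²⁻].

CA = 2.56 mmol/kg

CA = [HCO3⁻] + 2[CO3²⁻] = (α₁ + 2α₂)·DIC
At pH 8.35: [H⁺]/K1 = 10^-2.45 = 0.0035481, K2/[H⁺] = 10^-0.80 = 0.15849
α₁ = 1/(1 + 0.0035481 + 0.15849) = 1/1.1620 = 0.8606; α₂ = α₁·K2/[H⁺] = 0.1364
α₁ + 2α₂ = 1.1333
CA = 1.1333 × 2.26 = 2.56 mmol/kg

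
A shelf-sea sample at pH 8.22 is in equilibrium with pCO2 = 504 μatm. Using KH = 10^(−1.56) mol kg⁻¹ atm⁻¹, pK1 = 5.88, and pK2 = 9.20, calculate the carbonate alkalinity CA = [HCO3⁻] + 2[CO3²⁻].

[CO2*] = KH · pCO2 = 10^(−1.56) × 504×10^-6 = 1.388×10^-5 mol/kg
α₀ = 1/(1 + K1/[H⁺] + K1K2/[H⁺]²) = 1/(1 + 10^+2.34 + 10^+1.36) = 0.004121
DIC = [CO2*]/α₀ = 1.388×10^-5 / 0.004121 = 3.369 mmol/kg
CA = (α₁ + 2α₂)·DIC = (0.9015 + 2×0.09440) × 3.369 = 3.67 mmol/kg

CA = 3.67 mmol/kg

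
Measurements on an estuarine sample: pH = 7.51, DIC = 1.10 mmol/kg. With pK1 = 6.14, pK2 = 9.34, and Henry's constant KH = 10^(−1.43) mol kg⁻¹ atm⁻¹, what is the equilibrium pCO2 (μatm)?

α₀ = 1 / (1 + K1/[H⁺] + K1K2/[H⁺]²) = 1 / (1 + 10^+1.37 + 10^-0.46)
   = 1 / (1 + 23.442 + 0.34674) = 1/24.789 = 0.04034
[CO2*] = α₀ × DIC = 0.04034 × 1.10 = 0.04437 mmol/kg
pCO2 = [CO2*]/KH = 4.437×10^-5 / 3.715×10^-2 = 1190 μatm

pCO2 = 1190 μatm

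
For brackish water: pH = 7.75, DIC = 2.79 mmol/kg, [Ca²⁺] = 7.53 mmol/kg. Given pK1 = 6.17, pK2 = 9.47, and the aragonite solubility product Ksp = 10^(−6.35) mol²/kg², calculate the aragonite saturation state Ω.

Ω = 0.857

α₂ = 1 / (1 + [H⁺]/K2 + [H⁺]²/(K1K2)) = 1 / (1 + 10^+1.72 + 10^+0.14)
   = 1 / (1 + 52.481 + 1.3804) = 1/54.861 = 0.01823
[CO3²⁻] = α₂ × DIC = 0.01823 × 2.79 = 0.05086 mmol/kg
Ksp = 10^(−6.35) = 4.467×10^-7
Ω = [Ca²⁺][CO3²⁻]/Ksp = (7.53×10^-3)(5.086×10^-5) / 4.467×10^-7 = 0.857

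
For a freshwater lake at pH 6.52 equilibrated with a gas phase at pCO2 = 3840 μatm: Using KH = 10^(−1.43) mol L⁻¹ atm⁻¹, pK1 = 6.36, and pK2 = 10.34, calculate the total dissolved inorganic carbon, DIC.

[CO2*] = KH · pCO2 = 10^(−1.43) × 3840×10^-6 = 1.427×10^-4 mol/L
α₀ = 1/(1 + K1/[H⁺] + K1K2/[H⁺]²) = 1/(1 + 10^+0.16 + 10^-3.66) = 0.4089
DIC = [CO2*]/α₀ = 1.427×10^-4 / 0.4089 = 0.349 mmol/L

DIC = 0.349 mmol/L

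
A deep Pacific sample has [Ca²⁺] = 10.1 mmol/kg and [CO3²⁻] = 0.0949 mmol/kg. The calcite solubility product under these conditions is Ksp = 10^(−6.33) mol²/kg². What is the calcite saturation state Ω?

Ksp = 10^(−6.33) = 4.677×10^-7
Ω = [Ca²⁺][CO3²⁻]/Ksp = (10.1×10^-3)(0.0949×10^-3) / 4.677×10^-7 = 2.05

Ω = 2.05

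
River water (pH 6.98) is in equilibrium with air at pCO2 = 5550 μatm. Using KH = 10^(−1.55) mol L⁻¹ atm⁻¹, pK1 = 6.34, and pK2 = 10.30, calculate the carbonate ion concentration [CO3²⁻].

[CO3²⁻] = 0.327 μmol/L

[CO2*] = KH · pCO2 = 10^(−1.55) × 5550×10^-6 = 1.564×10^-4 mol/L
α₀ = 1/(1 + K1/[H⁺] + K1K2/[H⁺]²) = 1/(1 + 10^+0.64 + 10^-2.68) = 0.1863
DIC = [CO2*]/α₀ = 1.564×10^-4 / 0.1863 = 0.8395 mmol/L
[CO3²⁻] = α₂·DIC; α₂ = 0.0003893, so [CO3²⁻] = 0.0003893 × 0.8395 = 0.000327 mmol/L = 0.327 μmol/L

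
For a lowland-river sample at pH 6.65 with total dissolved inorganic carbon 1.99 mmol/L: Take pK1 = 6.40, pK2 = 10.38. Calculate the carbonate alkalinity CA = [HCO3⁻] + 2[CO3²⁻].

CA = 1.27 mmol/L

CA = [HCO3⁻] + 2[CO3²⁻] = (α₁ + 2α₂)·DIC
At pH 6.65: [H⁺]/K1 = 10^-0.25 = 0.56234, K2/[H⁺] = 10^-3.73 = 0.00018621
α₁ = 1/(1 + 0.56234 + 0.00018621) = 1/1.5625 = 0.6400; α₂ = α₁·K2/[H⁺] = 0.0001192
α₁ + 2α₂ = 0.6402
CA = 0.6402 × 1.99 = 1.27 mmol/L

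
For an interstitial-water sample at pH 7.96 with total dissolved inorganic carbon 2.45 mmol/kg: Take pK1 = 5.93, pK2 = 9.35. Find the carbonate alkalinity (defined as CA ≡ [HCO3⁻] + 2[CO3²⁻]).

CA = [HCO3⁻] + 2[CO3²⁻] = (α₁ + 2α₂)·DIC
At pH 7.96: [H⁺]/K1 = 10^-2.03 = 0.0093325, K2/[H⁺] = 10^-1.39 = 0.040738
α₁ = 1/(1 + 0.0093325 + 0.040738) = 1/1.0501 = 0.9523; α₂ = α₁·K2/[H⁺] = 0.03880
α₁ + 2α₂ = 1.0299
CA = 1.0299 × 2.45 = 2.52 mmol/kg

CA = 2.52 mmol/kg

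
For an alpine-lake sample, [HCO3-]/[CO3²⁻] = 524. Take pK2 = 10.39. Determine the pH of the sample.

From K2 = [H⁺][CO3²⁻]/[HCO3-]:  pH = pK2 − log₁₀([HCO3-]/[CO3²⁻])
log₁₀(524) = +2.719
pH = 10.39 − (+2.719) = 7.67

pH = 7.67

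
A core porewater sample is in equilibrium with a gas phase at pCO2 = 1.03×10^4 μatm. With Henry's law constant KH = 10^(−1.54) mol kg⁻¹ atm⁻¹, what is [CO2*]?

KH = 10^(−1.54) = 2.884×10^-2 mol kg⁻¹ atm⁻¹
[CO2*] = KH · pCO2 = 2.884×10^-2 × 1.03×10^4×10^-6 atm = 2.97×10^-4 mol/kg

[CO2*] = 297 μmol/kg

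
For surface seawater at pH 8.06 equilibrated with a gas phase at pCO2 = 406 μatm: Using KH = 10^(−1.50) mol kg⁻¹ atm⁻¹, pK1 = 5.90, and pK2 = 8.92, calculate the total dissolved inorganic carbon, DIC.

DIC = 2.12 mmol/kg

[CO2*] = KH · pCO2 = 10^(−1.50) × 406×10^-6 = 1.284×10^-5 mol/kg
α₀ = 1/(1 + K1/[H⁺] + K1K2/[H⁺]²) = 1/(1 + 10^+2.16 + 10^+1.30) = 0.006042
DIC = [CO2*]/α₀ = 1.284×10^-5 / 0.006042 = 2.12 mmol/kg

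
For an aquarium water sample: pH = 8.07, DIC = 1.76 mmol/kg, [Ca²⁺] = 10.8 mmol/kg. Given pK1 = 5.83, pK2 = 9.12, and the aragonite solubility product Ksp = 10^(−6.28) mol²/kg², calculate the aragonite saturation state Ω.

α₂ = 1 / (1 + [H⁺]/K2 + [H⁺]²/(K1K2)) = 1 / (1 + 10^+1.05 + 10^-1.19)
   = 1 / (1 + 11.220 + 0.064565) = 1/12.285 = 0.08140
[CO3²⁻] = α₂ × DIC = 0.08140 × 1.76 = 0.1433 mmol/kg
Ksp = 10^(−6.28) = 5.248×10^-7
Ω = [Ca²⁺][CO3²⁻]/Ksp = (10.8×10^-3)(1.433×10^-4) / 5.248×10^-7 = 2.95

Ω = 2.95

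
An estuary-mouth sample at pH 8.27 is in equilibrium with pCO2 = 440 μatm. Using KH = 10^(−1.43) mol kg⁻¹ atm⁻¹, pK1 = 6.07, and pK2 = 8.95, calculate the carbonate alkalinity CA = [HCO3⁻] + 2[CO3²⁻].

CA = 3.67 mmol/kg

[CO2*] = KH · pCO2 = 10^(−1.43) × 440×10^-6 = 1.635×10^-5 mol/kg
α₀ = 1/(1 + K1/[H⁺] + K1K2/[H⁺]²) = 1/(1 + 10^+2.20 + 10^+1.52) = 0.005192
DIC = [CO2*]/α₀ = 1.635×10^-5 / 0.005192 = 3.149 mmol/kg
CA = (α₁ + 2α₂)·DIC = (0.8229 + 2×0.1719) × 3.149 = 3.67 mmol/kg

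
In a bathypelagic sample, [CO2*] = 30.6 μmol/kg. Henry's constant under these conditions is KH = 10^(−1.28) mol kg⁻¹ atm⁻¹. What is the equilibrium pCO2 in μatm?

KH = 10^(−1.28) = 5.248×10^-2 mol kg⁻¹ atm⁻¹
pCO2 = [CO2*]/KH = 30.6×10^-6 / 5.248×10^-2 = 5.83×10^-4 atm = 583 μatm

pCO2 = 583 μatm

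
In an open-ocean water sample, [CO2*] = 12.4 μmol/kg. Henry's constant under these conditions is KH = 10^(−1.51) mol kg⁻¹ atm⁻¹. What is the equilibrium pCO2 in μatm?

KH = 10^(−1.51) = 3.090×10^-2 mol kg⁻¹ atm⁻¹
pCO2 = [CO2*]/KH = 12.4×10^-6 / 3.090×10^-2 = 4.01×10^-4 atm = 401 μatm

pCO2 = 401 μatm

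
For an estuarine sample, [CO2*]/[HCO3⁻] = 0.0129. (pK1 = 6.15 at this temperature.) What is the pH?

From K1 = [H⁺][HCO3⁻]/[CO2*]:  pH = pK1 − log₁₀([CO2*]/[HCO3⁻])
log₁₀(0.0129) = -1.889
pH = 6.15 − (-1.889) = 8.04

pH = 8.04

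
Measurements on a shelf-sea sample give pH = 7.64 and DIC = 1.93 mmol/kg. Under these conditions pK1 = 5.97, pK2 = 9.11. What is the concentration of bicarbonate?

α₁ = 1 / (1 + [H⁺]/K1 + K2/[H⁺]) = 1 / (1 + 10^-1.67 + 10^-1.47)
   = 1 / (1 + 0.021380 + 0.033884) = 1/1.0553 = 0.9476
[HCO3⁻] = α₁ × DIC = 0.9476 × 1.93 = 1.83 mmol/kg

[HCO3⁻] = 1.83 mmol/kg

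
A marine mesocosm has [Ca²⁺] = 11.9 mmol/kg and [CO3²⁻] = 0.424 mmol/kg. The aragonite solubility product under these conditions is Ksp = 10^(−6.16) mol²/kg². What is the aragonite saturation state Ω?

Ksp = 10^(−6.16) = 6.918×10^-7
Ω = [Ca²⁺][CO3²⁻]/Ksp = (11.9×10^-3)(0.424×10^-3) / 6.918×10^-7 = 7.29

Ω = 7.29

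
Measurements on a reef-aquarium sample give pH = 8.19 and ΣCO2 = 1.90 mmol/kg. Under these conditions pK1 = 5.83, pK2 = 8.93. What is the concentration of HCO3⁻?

α₁ = 1 / (1 + [H⁺]/K1 + K2/[H⁺]) = 1 / (1 + 10^-2.36 + 10^-0.74)
   = 1 / (1 + 0.0043652 + 0.18197) = 1/1.1863 = 0.8429
[HCO3⁻] = α₁ × DIC = 0.8429 × 1.90 = 1.60 mmol/kg

[HCO3⁻] = 1.60 mmol/kg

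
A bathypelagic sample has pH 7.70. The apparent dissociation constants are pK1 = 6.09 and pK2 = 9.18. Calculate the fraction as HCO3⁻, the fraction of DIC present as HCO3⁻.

α₁ = 0.945

α₁ = 1 / (1 + [H⁺]/K1 + K2/[H⁺]) = 1 / (1 + 10^-1.61 + 10^-1.48)
   = 1 / (1 + 0.024547 + 0.033113) = 1/1.0577 = 0.9455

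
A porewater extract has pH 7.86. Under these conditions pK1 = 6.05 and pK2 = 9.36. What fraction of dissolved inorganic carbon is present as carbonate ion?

α₂ = 0.0302

α₂ = 1 / (1 + [H⁺]/K2 + [H⁺]²/(K1K2)) = 1 / (1 + 10^+1.50 + 10^-0.31)
   = 1 / (1 + 31.623 + 0.48978) = 1/33.113 = 0.03020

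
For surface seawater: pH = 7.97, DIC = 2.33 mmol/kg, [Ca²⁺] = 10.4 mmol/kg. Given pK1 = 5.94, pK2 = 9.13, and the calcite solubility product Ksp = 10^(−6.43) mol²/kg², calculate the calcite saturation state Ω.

Ω = 4.18

α₂ = 1 / (1 + [H⁺]/K2 + [H⁺]²/(K1K2)) = 1 / (1 + 10^+1.16 + 10^-0.87)
   = 1 / (1 + 14.454 + 0.13490) = 1/15.589 = 0.06415
[CO3²⁻] = α₂ × DIC = 0.06415 × 2.33 = 0.1495 mmol/kg
Ksp = 10^(−6.43) = 3.715×10^-7
Ω = [Ca²⁺][CO3²⁻]/Ksp = (10.4×10^-3)(1.495×10^-4) / 3.715×10^-7 = 4.18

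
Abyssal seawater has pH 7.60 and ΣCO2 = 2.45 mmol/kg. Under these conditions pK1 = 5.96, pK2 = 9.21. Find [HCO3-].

[HCO3⁻] = 2.34 mmol/kg

α₁ = 1 / (1 + [H⁺]/K1 + K2/[H⁺]) = 1 / (1 + 10^-1.64 + 10^-1.61)
   = 1 / (1 + 0.022909 + 0.024547) = 1/1.0475 = 0.9547
[HCO3⁻] = α₁ × DIC = 0.9547 × 2.45 = 2.34 mmol/kg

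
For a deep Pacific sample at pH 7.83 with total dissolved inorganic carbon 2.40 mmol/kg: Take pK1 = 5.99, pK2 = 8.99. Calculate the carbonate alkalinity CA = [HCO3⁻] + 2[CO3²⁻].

CA = [HCO3⁻] + 2[CO3²⁻] = (α₁ + 2α₂)·DIC
At pH 7.83: [H⁺]/K1 = 10^-1.84 = 0.014454, K2/[H⁺] = 10^-1.16 = 0.069183
α₁ = 1/(1 + 0.014454 + 0.069183) = 1/1.0836 = 0.9228; α₂ = α₁·K2/[H⁺] = 0.06384
α₁ + 2α₂ = 1.0505
CA = 1.0505 × 2.40 = 2.52 mmol/kg

CA = 2.52 mmol/kg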